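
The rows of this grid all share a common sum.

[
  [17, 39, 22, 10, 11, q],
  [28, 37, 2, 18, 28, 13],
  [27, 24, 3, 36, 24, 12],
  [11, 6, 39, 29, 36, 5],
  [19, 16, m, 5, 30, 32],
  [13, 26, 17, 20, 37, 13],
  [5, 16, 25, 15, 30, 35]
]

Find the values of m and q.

Rows 2 and 4 both add up to 126, so every row sums to 126.
Row 5: 19 + 16 + 5 + 30 + 32 = 102, so the missing entry is 126 − 102 = 24.
Row 1: 17 + 39 + 22 + 10 + 11 = 99, so the missing entry is 126 − 99 = 27.

m = 24, q = 27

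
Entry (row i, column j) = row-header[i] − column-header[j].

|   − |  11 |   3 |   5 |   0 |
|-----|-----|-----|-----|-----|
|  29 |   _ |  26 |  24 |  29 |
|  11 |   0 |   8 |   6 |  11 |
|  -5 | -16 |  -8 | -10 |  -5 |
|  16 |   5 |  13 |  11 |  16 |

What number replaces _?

18

29 − 11 = 18.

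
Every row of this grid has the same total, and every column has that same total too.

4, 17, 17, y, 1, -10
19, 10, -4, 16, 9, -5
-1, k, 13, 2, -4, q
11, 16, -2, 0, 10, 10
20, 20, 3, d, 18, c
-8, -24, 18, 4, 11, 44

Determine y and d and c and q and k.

Rows 2 and 4 both sum to 45, so that's the common total.
Column 2: 17 + 10 + 16 + 20 − 24 = 39, so its missing entry is 45 − 39 = 6.
Row 1: 4 + 17 + 17 + 1 − 10 = 29, so its missing entry is 45 − 29 = 16.
Column 4: 16 + 16 + 2 + 0 + 4 = 38, so its missing entry is 45 − 38 = 7.
Row 5: 20 + 20 + 3 + 7 + 18 = 68, so its missing entry is 45 − 68 = -23.
Row 3: -1 + 6 + 13 + 2 − 4 = 16, so its missing entry is 45 − 16 = 29.

y = 16, d = 7, c = -23, q = 29, k = 6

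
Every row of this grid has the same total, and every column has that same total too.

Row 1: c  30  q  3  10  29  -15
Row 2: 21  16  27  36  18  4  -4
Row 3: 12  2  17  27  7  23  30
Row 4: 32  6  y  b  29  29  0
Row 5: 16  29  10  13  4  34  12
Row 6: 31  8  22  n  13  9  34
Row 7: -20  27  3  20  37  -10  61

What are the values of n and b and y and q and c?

Rows 2 and 3 both sum to 118, so that's the common total.
Column 1: 21 + 12 + 32 + 16 + 31 − 20 = 92, so its missing entry is 118 − 92 = 26.
Row 1: 26 + 30 + 3 + 10 + 29 − 15 = 83, so its missing entry is 118 − 83 = 35.
Row 6: 31 + 8 + 22 + 13 + 9 + 34 = 117, so its missing entry is 118 − 117 = 1.
Column 4: 3 + 36 + 27 + 13 + 1 + 20 = 100, so its missing entry is 118 − 100 = 18.
Row 4: 32 + 6 + 18 + 29 + 29 + 0 = 114, so its missing entry is 118 − 114 = 4.

n = 1, b = 18, y = 4, q = 35, c = 26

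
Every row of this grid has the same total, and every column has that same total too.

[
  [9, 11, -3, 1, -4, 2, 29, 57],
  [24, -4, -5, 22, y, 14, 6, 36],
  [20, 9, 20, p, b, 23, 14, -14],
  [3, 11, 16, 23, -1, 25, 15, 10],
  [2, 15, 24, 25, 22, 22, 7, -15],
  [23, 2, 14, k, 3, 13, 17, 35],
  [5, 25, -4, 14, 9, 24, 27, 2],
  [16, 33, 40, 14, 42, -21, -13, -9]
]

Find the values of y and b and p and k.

y = 9, b = 22, p = 8, k = -5

Rows 1 and 4 both sum to 102, so that's the common total.
Row 6: 23 + 2 + 14 + 3 + 13 + 17 + 35 = 107, so its missing entry is 102 − 107 = -5.
Column 4: 1 + 22 + 23 + 25 − 5 + 14 + 14 = 94, so its missing entry is 102 − 94 = 8.
Row 3: 20 + 9 + 20 + 8 + 23 + 14 − 14 = 80, so its missing entry is 102 − 80 = 22.
Row 2: 24 − 4 − 5 + 22 + 14 + 6 + 36 = 93, so its missing entry is 102 − 93 = 9.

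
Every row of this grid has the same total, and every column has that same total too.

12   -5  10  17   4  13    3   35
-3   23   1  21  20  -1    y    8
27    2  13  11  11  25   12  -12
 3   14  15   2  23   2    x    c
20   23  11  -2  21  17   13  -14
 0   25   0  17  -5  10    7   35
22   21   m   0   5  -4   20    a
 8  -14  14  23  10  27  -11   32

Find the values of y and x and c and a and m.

Rows 1 and 3 both sum to 89, so that's the common total.
Column 3: 10 + 1 + 13 + 15 + 11 + 0 + 14 = 64, so its missing entry is 89 − 64 = 25.
Row 7: 22 + 21 + 25 + 0 + 5 − 4 + 20 = 89, so its missing entry is 89 − 89 = 0.
Column 8: 35 + 8 − 12 − 14 + 35 + 0 + 32 = 84, so its missing entry is 89 − 84 = 5.
Row 4: 3 + 14 + 15 + 2 + 23 + 2 + 5 = 64, so its missing entry is 89 − 64 = 25.
Row 2: -3 + 23 + 1 + 21 + 20 − 1 + 8 = 69, so its missing entry is 89 − 69 = 20.

y = 20, x = 25, c = 5, a = 0, m = 25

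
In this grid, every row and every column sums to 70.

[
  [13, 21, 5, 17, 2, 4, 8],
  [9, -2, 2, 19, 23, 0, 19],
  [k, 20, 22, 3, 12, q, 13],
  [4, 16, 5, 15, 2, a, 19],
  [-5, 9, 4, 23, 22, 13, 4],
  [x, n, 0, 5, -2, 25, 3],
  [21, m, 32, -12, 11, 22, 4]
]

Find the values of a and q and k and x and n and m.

a = 9, q = -3, k = 3, x = 25, n = 14, m = -8

The known cells in row 7 total 78, leaving 70 − 78 = -8 for the blank.
The known cells in column 2 total 56, leaving 70 − 56 = 14 for the blank.
The known cells in row 6 total 45, leaving 70 − 45 = 25 for the blank.
The known cells in column 1 total 67, leaving 70 − 67 = 3 for the blank.
The known cells in row 3 total 73, leaving 70 − 73 = -3 for the blank.
The known cells in row 4 total 61, leaving 70 − 61 = 9 for the blank.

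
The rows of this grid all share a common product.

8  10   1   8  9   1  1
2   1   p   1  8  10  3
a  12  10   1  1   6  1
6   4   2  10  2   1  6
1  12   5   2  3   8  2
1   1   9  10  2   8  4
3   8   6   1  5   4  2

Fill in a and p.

a = 8, p = 12

Rows 5 and 6 each multiply to 5760, so every row has product 5760.
Row 3: 12×10×1×1×6×1 = 720, so the missing entry is 5760 ÷ 720 = 8.
Row 2: 2×1×1×8×10×3 = 480, so the missing entry is 5760 ÷ 480 = 12.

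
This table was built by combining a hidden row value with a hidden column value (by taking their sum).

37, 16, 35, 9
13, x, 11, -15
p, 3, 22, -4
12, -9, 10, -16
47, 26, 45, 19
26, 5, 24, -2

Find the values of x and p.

x = -8, p = 24

The difference between any two rows is the same in every column — this is an addition table with the headers hidden.
Row 2 minus row 1 is 11 − 35 = -24, so its entry in column 2 is 16 + (-24) = -8.
Row 3 minus row 1 is 22 − 35 = -13, so its entry in column 1 is 37 + (-13) = 24.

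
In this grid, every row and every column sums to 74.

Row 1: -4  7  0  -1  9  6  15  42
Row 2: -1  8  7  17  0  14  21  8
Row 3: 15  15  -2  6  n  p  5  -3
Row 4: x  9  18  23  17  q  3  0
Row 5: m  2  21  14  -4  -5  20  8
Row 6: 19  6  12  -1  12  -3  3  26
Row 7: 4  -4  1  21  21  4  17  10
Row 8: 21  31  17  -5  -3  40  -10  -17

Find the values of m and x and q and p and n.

m = 18, x = 2, q = 2, p = 16, n = 22

Column 5 has 9 + 0 + 17 − 4 + 12 + 21 − 3 = 52; the blank must be 74 − 52 = 22.
Row 5 has 2 + 21 + 14 − 4 − 5 + 20 + 8 = 56; the blank must be 74 − 56 = 18.
Column 1 has -4 − 1 + 15 + 18 + 19 + 4 + 21 = 72; the blank must be 74 − 72 = 2.
Row 3 has 15 + 15 − 2 + 6 + 22 + 5 − 3 = 58; the blank must be 74 − 58 = 16.
Row 4 has 2 + 9 + 18 + 23 + 17 + 3 + 0 = 72; the blank must be 74 − 72 = 2.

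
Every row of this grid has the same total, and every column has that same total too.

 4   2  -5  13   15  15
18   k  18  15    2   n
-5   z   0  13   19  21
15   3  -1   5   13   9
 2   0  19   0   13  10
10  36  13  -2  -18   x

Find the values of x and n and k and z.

x = 5, n = -16, k = 7, z = -4

Rows 1 and 4 both sum to 44, so that's the common total.
The known cells in row 6 total 39, leaving 44 − 39 = 5 for the blank.
The known cells in row 3 total 48, leaving 44 − 48 = -4 for the blank.
The known cells in column 2 total 37, leaving 44 − 37 = 7 for the blank.
The known cells in row 2 total 60, leaving 44 − 60 = -16 for the blank.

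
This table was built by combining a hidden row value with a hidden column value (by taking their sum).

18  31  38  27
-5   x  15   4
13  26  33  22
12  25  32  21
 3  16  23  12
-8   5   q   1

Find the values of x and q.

x = 8, q = 12

The difference between any two rows is the same in every column — this is an addition table with the headers hidden.
Row 2 minus row 1 is -5 − 18 = -23, so its entry in column 2 is 31 + (-23) = 8.
Row 6 minus row 1 is -8 − 18 = -26, so its entry in column 3 is 38 + (-26) = 12.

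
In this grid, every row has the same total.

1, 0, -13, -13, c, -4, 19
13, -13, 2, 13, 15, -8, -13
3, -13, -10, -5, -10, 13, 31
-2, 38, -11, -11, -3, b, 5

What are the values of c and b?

c = 19, b = -7

The complete rows each total 9.
Row 1 is missing 9 − (-10) = 19 (since 1 + 0 − 13 − 13 − 4 + 19 = -10).
Row 4 is missing 9 − 16 = -7 (since -2 + 38 − 11 − 11 − 3 + 5 = 16).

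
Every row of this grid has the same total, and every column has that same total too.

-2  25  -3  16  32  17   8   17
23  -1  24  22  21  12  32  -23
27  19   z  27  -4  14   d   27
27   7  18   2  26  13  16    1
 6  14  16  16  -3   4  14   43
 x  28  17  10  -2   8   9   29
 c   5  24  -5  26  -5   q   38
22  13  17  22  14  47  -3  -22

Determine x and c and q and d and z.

Rows 1 and 2 both sum to 110, so that's the common total.
Row 6 has 28 + 17 + 10 − 2 + 8 + 9 + 29 = 99; the blank must be 110 − 99 = 11.
Column 1 has -2 + 23 + 27 + 27 + 6 + 11 + 22 = 114; the blank must be 110 − 114 = -4.
Column 3 has -3 + 24 + 18 + 16 + 17 + 24 + 17 = 113; the blank must be 110 − 113 = -3.
Row 3 has 27 + 19 − 3 + 27 − 4 + 14 + 27 = 107; the blank must be 110 − 107 = 3.
Row 7 has -4 + 5 + 24 − 5 + 26 − 5 + 38 = 79; the blank must be 110 − 79 = 31.

x = 11, c = -4, q = 31, d = 3, z = -3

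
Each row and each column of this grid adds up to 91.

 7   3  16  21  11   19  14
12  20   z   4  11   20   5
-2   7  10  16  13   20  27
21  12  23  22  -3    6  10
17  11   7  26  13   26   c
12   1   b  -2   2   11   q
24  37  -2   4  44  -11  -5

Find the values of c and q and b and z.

Row 2: 12 + 20 + 4 + 11 + 20 + 5 = 72, so its missing entry is 91 − 72 = 19.
Row 5: 17 + 11 + 7 + 26 + 13 + 26 = 100, so its missing entry is 91 − 100 = -9.
Column 7: 14 + 5 + 27 + 10 − 9 − 5 = 42, so its missing entry is 91 − 42 = 49.
Row 6: 12 + 1 − 2 + 2 + 11 + 49 = 73, so its missing entry is 91 − 73 = 18.

c = -9, q = 49, b = 18, z = 19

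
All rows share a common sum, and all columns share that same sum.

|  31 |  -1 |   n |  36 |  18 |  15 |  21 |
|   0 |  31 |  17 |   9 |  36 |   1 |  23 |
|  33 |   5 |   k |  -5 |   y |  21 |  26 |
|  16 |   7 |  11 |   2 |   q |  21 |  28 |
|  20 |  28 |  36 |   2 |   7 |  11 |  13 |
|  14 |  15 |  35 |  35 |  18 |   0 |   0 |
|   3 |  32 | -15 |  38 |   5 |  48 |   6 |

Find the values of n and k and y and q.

Rows 2 and 5 both sum to 117, so that's the common total.
The known cells in row 1 total 120, leaving 117 − 120 = -3 for the blank.
The known cells in row 4 total 85, leaving 117 − 85 = 32 for the blank.
The known cells in column 5 total 116, leaving 117 − 116 = 1 for the blank.
The known cells in row 3 total 81, leaving 117 − 81 = 36 for the blank.

n = -3, k = 36, y = 1, q = 32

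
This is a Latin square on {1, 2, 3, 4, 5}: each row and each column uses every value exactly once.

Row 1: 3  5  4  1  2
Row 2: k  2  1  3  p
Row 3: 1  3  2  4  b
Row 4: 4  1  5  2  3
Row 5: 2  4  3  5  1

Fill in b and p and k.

b = 5, p = 4, k = 5

For row 2, column 1: column 1 already has {1, 2, 3, 4}; that leaves 5.
At (row 3, col 5): row 3 already has {1, 2, 3, 4}, so the value is 5.
Cell (2,5): row 2 already has {1, 2, 3, 5} → 4.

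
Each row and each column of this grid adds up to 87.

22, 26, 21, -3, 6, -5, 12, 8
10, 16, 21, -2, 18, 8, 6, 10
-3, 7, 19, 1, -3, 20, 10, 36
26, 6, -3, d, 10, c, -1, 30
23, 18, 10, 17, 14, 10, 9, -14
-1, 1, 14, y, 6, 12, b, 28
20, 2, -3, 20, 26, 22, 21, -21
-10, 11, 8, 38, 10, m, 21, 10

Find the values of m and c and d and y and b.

Column 7: 12 + 6 + 10 − 1 + 9 + 21 + 21 = 78, so its missing entry is 87 − 78 = 9.
Row 6: -1 + 1 + 14 + 6 + 12 + 9 + 28 = 69, so its missing entry is 87 − 69 = 18.
Column 4: -3 − 2 + 1 + 17 + 18 + 20 + 38 = 89, so its missing entry is 87 − 89 = -2.
Row 8: -10 + 11 + 8 + 38 + 10 + 21 + 10 = 88, so its missing entry is 87 − 88 = -1.
Row 4: 26 + 6 − 3 − 2 + 10 − 1 + 30 = 66, so its missing entry is 87 − 66 = 21.

m = -1, c = 21, d = -2, y = 18, b = 9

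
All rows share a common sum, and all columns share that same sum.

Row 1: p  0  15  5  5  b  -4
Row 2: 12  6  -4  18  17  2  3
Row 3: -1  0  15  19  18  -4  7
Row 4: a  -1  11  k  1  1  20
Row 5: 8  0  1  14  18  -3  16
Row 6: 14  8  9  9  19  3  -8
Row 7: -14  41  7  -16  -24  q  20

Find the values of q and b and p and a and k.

Rows 2 and 3 both sum to 54, so that's the common total.
Row 7: -14 + 41 + 7 − 16 − 24 + 20 = 14, so its missing entry is 54 − 14 = 40.
Column 4: 5 + 18 + 19 + 14 + 9 − 16 = 49, so its missing entry is 54 − 49 = 5.
Row 4: -1 + 11 + 5 + 1 + 1 + 20 = 37, so its missing entry is 54 − 37 = 17.
Column 1: 12 − 1 + 17 + 8 + 14 − 14 = 36, so its missing entry is 54 − 36 = 18.
Row 1: 18 + 0 + 15 + 5 + 5 − 4 = 39, so its missing entry is 54 − 39 = 15.

q = 40, b = 15, p = 18, a = 17, k = 5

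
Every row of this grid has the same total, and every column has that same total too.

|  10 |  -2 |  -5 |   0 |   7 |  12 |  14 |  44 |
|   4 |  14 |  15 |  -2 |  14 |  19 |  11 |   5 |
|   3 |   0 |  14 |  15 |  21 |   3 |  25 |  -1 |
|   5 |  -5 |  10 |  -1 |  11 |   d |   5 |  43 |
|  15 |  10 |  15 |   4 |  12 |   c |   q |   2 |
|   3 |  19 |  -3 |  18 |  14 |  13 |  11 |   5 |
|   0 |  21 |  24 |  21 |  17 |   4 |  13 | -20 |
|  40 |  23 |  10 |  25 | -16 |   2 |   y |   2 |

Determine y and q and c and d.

y = -6, q = 7, c = 15, d = 12

Rows 1 and 2 both sum to 80, so that's the common total.
Row 8 has 40 + 23 + 10 + 25 − 16 + 2 + 2 = 86; the blank must be 80 − 86 = -6.
Column 7 has 14 + 11 + 25 + 5 + 11 + 13 − 6 = 73; the blank must be 80 − 73 = 7.
Row 5 has 15 + 10 + 15 + 4 + 12 + 7 + 2 = 65; the blank must be 80 − 65 = 15.
Row 4 has 5 − 5 + 10 − 1 + 11 + 5 + 43 = 68; the blank must be 80 − 68 = 12.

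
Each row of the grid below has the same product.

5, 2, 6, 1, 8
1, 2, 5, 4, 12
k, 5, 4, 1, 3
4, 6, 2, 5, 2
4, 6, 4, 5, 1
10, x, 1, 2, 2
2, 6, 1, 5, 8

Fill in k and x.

Rows 1 and 7 each multiply to 480, so every row has product 480.
Row 3: 5×4×1×3 = 60, so the missing entry is 480 ÷ 60 = 8.
Row 6: 10×1×2×2 = 40, so the missing entry is 480 ÷ 40 = 12.

k = 8, x = 12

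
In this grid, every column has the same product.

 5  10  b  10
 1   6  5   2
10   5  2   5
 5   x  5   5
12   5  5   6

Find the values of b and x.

b = 12, x = 2

Columns 1 and 4 each multiply to 3000, so every column has product 3000.
Column 3: 5×2×5×5 = 250, so the missing entry is 3000 ÷ 250 = 12.
Column 2: 10×6×5×5 = 1500, so the missing entry is 3000 ÷ 1500 = 2.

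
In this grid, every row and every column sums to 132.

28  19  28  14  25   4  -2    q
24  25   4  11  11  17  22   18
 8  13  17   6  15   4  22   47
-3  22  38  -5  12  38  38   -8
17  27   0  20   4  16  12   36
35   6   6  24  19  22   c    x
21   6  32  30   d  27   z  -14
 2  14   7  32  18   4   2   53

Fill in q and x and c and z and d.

Row 1: 28 + 19 + 28 + 14 + 25 + 4 − 2 = 116, so its missing entry is 132 − 116 = 16.
Column 5: 25 + 11 + 15 + 12 + 4 + 19 + 18 = 104, so its missing entry is 132 − 104 = 28.
Column 8: 16 + 18 + 47 − 8 + 36 − 14 + 53 = 148, so its missing entry is 132 − 148 = -16.
Row 6: 35 + 6 + 6 + 24 + 19 + 22 − 16 = 96, so its missing entry is 132 − 96 = 36.
Row 7: 21 + 6 + 32 + 30 + 28 + 27 − 14 = 130, so its missing entry is 132 − 130 = 2.

q = 16, x = -16, c = 36, z = 2, d = 28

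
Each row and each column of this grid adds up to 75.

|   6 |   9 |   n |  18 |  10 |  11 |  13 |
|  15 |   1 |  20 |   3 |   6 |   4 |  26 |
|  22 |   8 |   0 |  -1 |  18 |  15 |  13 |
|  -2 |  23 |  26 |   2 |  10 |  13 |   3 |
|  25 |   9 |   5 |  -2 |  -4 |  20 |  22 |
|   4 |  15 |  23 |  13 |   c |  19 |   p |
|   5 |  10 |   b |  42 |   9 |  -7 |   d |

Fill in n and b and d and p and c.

n = 8, b = -7, d = 23, p = -25, c = 26

Column 5 has 10 + 6 + 18 + 10 − 4 + 9 = 49; the blank must be 75 − 49 = 26.
Row 1 has 6 + 9 + 18 + 10 + 11 + 13 = 67; the blank must be 75 − 67 = 8.
Column 3 has 8 + 20 + 0 + 26 + 5 + 23 = 82; the blank must be 75 − 82 = -7.
Row 6 has 4 + 15 + 23 + 13 + 26 + 19 = 100; the blank must be 75 − 100 = -25.
Row 7 has 5 + 10 − 7 + 42 + 9 − 7 = 52; the blank must be 75 − 52 = 23.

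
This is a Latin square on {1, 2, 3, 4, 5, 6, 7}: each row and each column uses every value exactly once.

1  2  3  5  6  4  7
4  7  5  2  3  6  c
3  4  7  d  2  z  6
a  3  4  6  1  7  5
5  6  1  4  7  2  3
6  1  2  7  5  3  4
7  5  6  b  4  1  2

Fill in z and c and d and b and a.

z = 5, c = 1, d = 1, b = 3, a = 2

Cell (4,1): row 4 already has {1, 3, 4, 5, 6, 7} → 2.
Cell (3,6): column 6 already has {1, 2, 3, 4, 6, 7} → 5.
For row 3, column 4: row 3 already has {2, 3, 4, 5, 6, 7}; that leaves 1.
For row 2, column 7: row 2 already has {2, 3, 4, 5, 6, 7}; that leaves 1.
At (row 7, col 4): row 7 already has {1, 2, 4, 5, 6, 7}, so the value is 3.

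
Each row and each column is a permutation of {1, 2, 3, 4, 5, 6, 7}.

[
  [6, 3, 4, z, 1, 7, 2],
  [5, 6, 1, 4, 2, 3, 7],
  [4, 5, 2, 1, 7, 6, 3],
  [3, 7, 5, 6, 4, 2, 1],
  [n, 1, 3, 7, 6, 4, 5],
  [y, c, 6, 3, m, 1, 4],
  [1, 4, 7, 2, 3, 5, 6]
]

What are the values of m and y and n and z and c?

At (row 5, col 1): row 5 already has {1, 3, 4, 5, 6, 7}, so the value is 2.
Cell (6,5): column 5 already has {1, 2, 3, 4, 6, 7} → 5.
For row 1, column 4: row 1 already has {1, 2, 3, 4, 6, 7}; that leaves 5.
At (row 6, col 2): column 2 already has {1, 3, 4, 5, 6, 7}, so the value is 2.
For row 6, column 1: row 6 already has {1, 2, 3, 4, 5, 6}; that leaves 7.

m = 5, y = 7, n = 2, z = 5, c = 2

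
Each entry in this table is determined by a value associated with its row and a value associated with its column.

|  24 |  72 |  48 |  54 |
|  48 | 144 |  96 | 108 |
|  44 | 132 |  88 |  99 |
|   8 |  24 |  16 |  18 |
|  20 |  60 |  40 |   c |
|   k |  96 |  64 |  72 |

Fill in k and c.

k = 32, c = 45

Each row is a constant multiple of every other row — this is a multiplication table with the headers hidden.
Row 6 is 64/48 = 4/3 times row 1, so its entry in column 1 is 24 × 4/3 = 32.
Row 5 is 40/48 = 5/6 times row 1, so its entry in column 4 is 54 × 5/6 = 45.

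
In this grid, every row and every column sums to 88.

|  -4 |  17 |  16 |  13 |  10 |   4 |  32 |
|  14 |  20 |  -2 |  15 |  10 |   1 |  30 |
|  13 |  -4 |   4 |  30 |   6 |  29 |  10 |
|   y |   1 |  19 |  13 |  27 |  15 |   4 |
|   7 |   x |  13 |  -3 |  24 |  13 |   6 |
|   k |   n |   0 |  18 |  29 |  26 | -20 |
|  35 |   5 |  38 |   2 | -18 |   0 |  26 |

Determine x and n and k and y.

Row 5: 7 + 13 − 3 + 24 + 13 + 6 = 60, so its missing entry is 88 − 60 = 28.
Column 2: 17 + 20 − 4 + 1 + 28 + 5 = 67, so its missing entry is 88 − 67 = 21.
Row 6: 21 + 0 + 18 + 29 + 26 − 20 = 74, so its missing entry is 88 − 74 = 14.
Row 4: 1 + 19 + 13 + 27 + 15 + 4 = 79, so its missing entry is 88 − 79 = 9.

x = 28, n = 21, k = 14, y = 9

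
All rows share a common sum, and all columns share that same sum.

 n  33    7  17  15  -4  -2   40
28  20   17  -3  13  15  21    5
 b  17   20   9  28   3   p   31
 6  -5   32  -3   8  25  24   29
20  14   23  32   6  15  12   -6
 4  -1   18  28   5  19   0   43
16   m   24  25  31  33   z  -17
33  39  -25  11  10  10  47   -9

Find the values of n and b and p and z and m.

Rows 2 and 4 both sum to 116, so that's the common total.
Row 1: 33 + 7 + 17 + 15 − 4 − 2 + 40 = 106, so its missing entry is 116 − 106 = 10.
Column 2: 33 + 20 + 17 − 5 + 14 − 1 + 39 = 117, so its missing entry is 116 − 117 = -1.
Column 1: 10 + 28 + 6 + 20 + 4 + 16 + 33 = 117, so its missing entry is 116 − 117 = -1.
Row 3: -1 + 17 + 20 + 9 + 28 + 3 + 31 = 107, so its missing entry is 116 − 107 = 9.
Row 7: 16 − 1 + 24 + 25 + 31 + 33 − 17 = 111, so its missing entry is 116 − 111 = 5.

n = 10, b = -1, p = 9, z = 5, m = -1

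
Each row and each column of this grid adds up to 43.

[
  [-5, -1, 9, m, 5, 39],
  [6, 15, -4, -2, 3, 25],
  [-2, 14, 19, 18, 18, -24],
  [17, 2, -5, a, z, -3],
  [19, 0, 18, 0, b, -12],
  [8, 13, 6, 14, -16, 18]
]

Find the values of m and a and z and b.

m = -4, a = 17, z = 15, b = 18

Row 5: 19 + 0 + 18 + 0 − 12 = 25, so its missing entry is 43 − 25 = 18.
Row 1: -5 − 1 + 9 + 5 + 39 = 47, so its missing entry is 43 − 47 = -4.
Column 4: -4 − 2 + 18 + 0 + 14 = 26, so its missing entry is 43 − 26 = 17.
Row 4: 17 + 2 − 5 + 17 − 3 = 28, so its missing entry is 43 − 28 = 15.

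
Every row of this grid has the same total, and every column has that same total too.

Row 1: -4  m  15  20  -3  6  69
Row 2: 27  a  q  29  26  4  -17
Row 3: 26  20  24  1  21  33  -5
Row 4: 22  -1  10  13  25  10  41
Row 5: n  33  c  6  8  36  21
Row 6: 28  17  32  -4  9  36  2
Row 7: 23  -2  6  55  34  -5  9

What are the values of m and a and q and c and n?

Rows 3 and 4 both sum to 120, so that's the common total.
Row 1: -4 + 15 + 20 − 3 + 6 + 69 = 103, so its missing entry is 120 − 103 = 17.
Column 1: -4 + 27 + 26 + 22 + 28 + 23 = 122, so its missing entry is 120 − 122 = -2.
Column 2: 17 + 20 − 1 + 33 + 17 − 2 = 84, so its missing entry is 120 − 84 = 36.
Row 2: 27 + 36 + 29 + 26 + 4 − 17 = 105, so its missing entry is 120 − 105 = 15.
Row 5: -2 + 33 + 6 + 8 + 36 + 21 = 102, so its missing entry is 120 − 102 = 18.

m = 17, a = 36, q = 15, c = 18, n = -2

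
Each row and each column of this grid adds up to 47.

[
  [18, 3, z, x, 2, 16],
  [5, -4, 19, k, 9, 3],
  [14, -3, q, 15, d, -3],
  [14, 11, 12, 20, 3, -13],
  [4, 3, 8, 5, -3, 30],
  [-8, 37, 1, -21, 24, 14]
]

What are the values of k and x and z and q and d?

k = 15, x = 13, z = -5, q = 12, d = 12

Column 5: 2 + 9 + 3 − 3 + 24 = 35, so its missing entry is 47 − 35 = 12.
Row 3: 14 − 3 + 15 + 12 − 3 = 35, so its missing entry is 47 − 35 = 12.
Column 3: 19 + 12 + 12 + 8 + 1 = 52, so its missing entry is 47 − 52 = -5.
Row 1: 18 + 3 − 5 + 2 + 16 = 34, so its missing entry is 47 − 34 = 13.
Row 2: 5 − 4 + 19 + 9 + 3 = 32, so its missing entry is 47 − 32 = 15.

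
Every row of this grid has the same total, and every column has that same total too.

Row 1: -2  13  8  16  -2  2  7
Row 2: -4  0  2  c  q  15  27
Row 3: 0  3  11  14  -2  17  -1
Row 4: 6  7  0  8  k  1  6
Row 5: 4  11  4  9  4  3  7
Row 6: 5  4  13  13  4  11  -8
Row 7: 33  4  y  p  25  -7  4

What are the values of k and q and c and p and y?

Rows 1 and 3 both sum to 42, so that's the common total.
The known cells in column 3 total 38, leaving 42 − 38 = 4 for the blank.
The known cells in row 4 total 28, leaving 42 − 28 = 14 for the blank.
The known cells in column 5 total 43, leaving 42 − 43 = -1 for the blank.
The known cells in row 7 total 63, leaving 42 − 63 = -21 for the blank.
The known cells in row 2 total 39, leaving 42 − 39 = 3 for the blank.

k = 14, q = -1, c = 3, p = -21, y = 4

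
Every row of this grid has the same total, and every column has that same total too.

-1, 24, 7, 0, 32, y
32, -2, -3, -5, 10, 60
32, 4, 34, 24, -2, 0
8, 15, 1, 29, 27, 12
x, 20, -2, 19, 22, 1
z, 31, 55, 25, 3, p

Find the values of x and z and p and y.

Rows 2 and 3 both sum to 92, so that's the common total.
Row 5: 20 − 2 + 19 + 22 + 1 = 60, so its missing entry is 92 − 60 = 32.
Column 1: -1 + 32 + 32 + 8 + 32 = 103, so its missing entry is 92 − 103 = -11.
Row 1: -1 + 24 + 7 + 0 + 32 = 62, so its missing entry is 92 − 62 = 30.
Row 6: -11 + 31 + 55 + 25 + 3 = 103, so its missing entry is 92 − 103 = -11.

x = 32, z = -11, p = -11, y = 30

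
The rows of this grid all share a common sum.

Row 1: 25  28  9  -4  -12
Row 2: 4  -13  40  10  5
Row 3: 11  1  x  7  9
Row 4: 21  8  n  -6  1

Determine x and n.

x = 18, n = 22

The complete rows each total 46.
Row 3 is missing 46 − 28 = 18 (since 11 + 1 + 7 + 9 = 28).
Row 4 is missing 46 − 24 = 22 (since 21 + 8 − 6 + 1 = 24).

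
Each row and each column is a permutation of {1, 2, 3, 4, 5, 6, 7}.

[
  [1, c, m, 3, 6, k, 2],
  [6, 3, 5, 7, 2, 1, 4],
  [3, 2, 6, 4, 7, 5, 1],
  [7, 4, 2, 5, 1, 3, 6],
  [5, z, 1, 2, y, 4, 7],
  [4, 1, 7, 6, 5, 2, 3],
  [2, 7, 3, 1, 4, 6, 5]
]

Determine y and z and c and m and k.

At (row 5, col 5): column 5 already has {1, 2, 4, 5, 6, 7}, so the value is 3.
For row 1, column 3: column 3 already has {1, 2, 3, 5, 6, 7}; that leaves 4.
For row 1, column 6: column 6 already has {1, 2, 3, 4, 5, 6}; that leaves 7.
Cell (1,2): row 1 already has {1, 2, 3, 4, 6, 7} → 5.
Cell (5,2): row 5 already has {1, 2, 3, 4, 5, 7} → 6.

y = 3, z = 6, c = 5, m = 4, k = 7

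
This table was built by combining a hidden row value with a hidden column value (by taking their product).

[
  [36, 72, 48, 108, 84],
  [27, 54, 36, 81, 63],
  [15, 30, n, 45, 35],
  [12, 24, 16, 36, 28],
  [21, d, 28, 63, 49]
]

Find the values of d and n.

d = 42, n = 20

Each row is a constant multiple of every other row — this is a multiplication table with the headers hidden.
Row 5 is 63/108 = 7/12 times row 1, so its entry in column 2 is 72 × 7/12 = 42.
Row 3 is 45/108 = 5/12 times row 1, so its entry in column 3 is 48 × 5/12 = 20.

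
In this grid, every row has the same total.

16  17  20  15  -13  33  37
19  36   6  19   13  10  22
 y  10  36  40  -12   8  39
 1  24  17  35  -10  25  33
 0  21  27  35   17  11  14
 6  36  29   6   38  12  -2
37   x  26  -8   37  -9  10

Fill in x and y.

Rows 1 and 2 both add up to 125, so every row sums to 125.
Row 7: 37 + 26 − 8 + 37 − 9 + 10 = 93, so the missing entry is 125 − 93 = 32.
Row 3: 10 + 36 + 40 − 12 + 8 + 39 = 121, so the missing entry is 125 − 121 = 4.

x = 32, y = 4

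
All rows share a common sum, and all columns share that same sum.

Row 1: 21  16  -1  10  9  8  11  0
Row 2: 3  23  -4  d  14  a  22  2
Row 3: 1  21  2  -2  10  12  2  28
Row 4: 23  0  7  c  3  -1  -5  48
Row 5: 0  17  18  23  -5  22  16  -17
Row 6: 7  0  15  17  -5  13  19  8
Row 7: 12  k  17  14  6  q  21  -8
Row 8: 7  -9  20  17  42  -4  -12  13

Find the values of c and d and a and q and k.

c = -1, d = -4, a = 18, q = 6, k = 6

Rows 1 and 3 both sum to 74, so that's the common total.
Column 2: 16 + 23 + 21 + 0 + 17 + 0 − 9 = 68, so its missing entry is 74 − 68 = 6.
Row 7: 12 + 6 + 17 + 14 + 6 + 21 − 8 = 68, so its missing entry is 74 − 68 = 6.
Column 6: 8 + 12 − 1 + 22 + 13 + 6 − 4 = 56, so its missing entry is 74 − 56 = 18.
Row 4: 23 + 0 + 7 + 3 − 1 − 5 + 48 = 75, so its missing entry is 74 − 75 = -1.
Row 2: 3 + 23 − 4 + 14 + 18 + 22 + 2 = 78, so its missing entry is 74 − 78 = -4.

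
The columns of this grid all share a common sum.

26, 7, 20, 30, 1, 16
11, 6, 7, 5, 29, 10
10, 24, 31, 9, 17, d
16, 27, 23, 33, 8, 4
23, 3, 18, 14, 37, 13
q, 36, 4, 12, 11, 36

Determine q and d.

Columns 2 and 3 both add up to 103, so every column sums to 103.
Column 1: 26 + 11 + 10 + 16 + 23 = 86, so the missing entry is 103 − 86 = 17.
Column 6: 16 + 10 + 4 + 13 + 36 = 79, so the missing entry is 103 − 79 = 24.

q = 17, d = 24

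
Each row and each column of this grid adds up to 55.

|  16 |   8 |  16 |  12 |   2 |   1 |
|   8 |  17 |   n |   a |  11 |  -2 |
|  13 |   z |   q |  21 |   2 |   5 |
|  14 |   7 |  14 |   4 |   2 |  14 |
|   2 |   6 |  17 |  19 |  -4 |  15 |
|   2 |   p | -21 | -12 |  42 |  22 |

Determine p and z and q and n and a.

The known cells in row 6 total 33, leaving 55 − 33 = 22 for the blank.
The known cells in column 2 total 60, leaving 55 − 60 = -5 for the blank.
The known cells in row 3 total 36, leaving 55 − 36 = 19 for the blank.
The known cells in column 3 total 45, leaving 55 − 45 = 10 for the blank.
The known cells in row 2 total 44, leaving 55 − 44 = 11 for the blank.

p = 22, z = -5, q = 19, n = 10, a = 11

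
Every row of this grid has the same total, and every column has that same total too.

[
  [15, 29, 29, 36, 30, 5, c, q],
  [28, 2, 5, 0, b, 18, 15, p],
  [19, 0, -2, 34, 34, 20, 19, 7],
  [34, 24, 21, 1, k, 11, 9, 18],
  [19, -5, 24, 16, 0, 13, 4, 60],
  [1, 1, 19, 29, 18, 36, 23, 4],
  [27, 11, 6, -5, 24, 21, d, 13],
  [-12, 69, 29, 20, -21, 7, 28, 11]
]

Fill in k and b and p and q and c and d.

Rows 3 and 5 both sum to 131, so that's the common total.
Row 4: 34 + 24 + 21 + 1 + 11 + 9 + 18 = 118, so its missing entry is 131 − 118 = 13.
Column 5: 30 + 34 + 13 + 0 + 18 + 24 − 21 = 98, so its missing entry is 131 − 98 = 33.
Row 2: 28 + 2 + 5 + 0 + 33 + 18 + 15 = 101, so its missing entry is 131 − 101 = 30.
Column 8: 30 + 7 + 18 + 60 + 4 + 13 + 11 = 143, so its missing entry is 131 − 143 = -12.
Row 1: 15 + 29 + 29 + 36 + 30 + 5 − 12 = 132, so its missing entry is 131 − 132 = -1.
Row 7: 27 + 11 + 6 − 5 + 24 + 21 + 13 = 97, so its missing entry is 131 − 97 = 34.

k = 13, b = 33, p = 30, q = -12, c = -1, d = 34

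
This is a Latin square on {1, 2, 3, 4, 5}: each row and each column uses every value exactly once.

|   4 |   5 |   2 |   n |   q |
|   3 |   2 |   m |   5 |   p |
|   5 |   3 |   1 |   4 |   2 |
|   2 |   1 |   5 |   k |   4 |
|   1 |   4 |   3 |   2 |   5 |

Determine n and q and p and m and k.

Cell (2,3): column 3 already has {1, 2, 3, 5} → 4.
Cell (2,5): row 2 already has {2, 3, 4, 5} → 1.
At (row 1, col 5): column 5 already has {1, 2, 4, 5}, so the value is 3.
At (row 1, col 4): row 1 already has {2, 3, 4, 5}, so the value is 1.
At (row 4, col 4): row 4 already has {1, 2, 4, 5}, so the value is 3.

n = 1, q = 3, p = 1, m = 4, k = 3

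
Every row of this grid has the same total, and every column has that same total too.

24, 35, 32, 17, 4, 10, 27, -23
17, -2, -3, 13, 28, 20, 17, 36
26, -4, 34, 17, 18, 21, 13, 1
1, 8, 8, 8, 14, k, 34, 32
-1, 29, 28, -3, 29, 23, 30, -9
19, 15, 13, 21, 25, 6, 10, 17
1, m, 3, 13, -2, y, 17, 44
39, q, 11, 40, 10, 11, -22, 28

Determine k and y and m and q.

Rows 1 and 2 both sum to 126, so that's the common total.
Row 8: 39 + 11 + 40 + 10 + 11 − 22 + 28 = 117, so its missing entry is 126 − 117 = 9.
Column 2: 35 − 2 − 4 + 8 + 29 + 15 + 9 = 90, so its missing entry is 126 − 90 = 36.
Row 7: 1 + 36 + 3 + 13 − 2 + 17 + 44 = 112, so its missing entry is 126 − 112 = 14.
Row 4: 1 + 8 + 8 + 8 + 14 + 34 + 32 = 105, so its missing entry is 126 − 105 = 21.

k = 21, y = 14, m = 36, q = 9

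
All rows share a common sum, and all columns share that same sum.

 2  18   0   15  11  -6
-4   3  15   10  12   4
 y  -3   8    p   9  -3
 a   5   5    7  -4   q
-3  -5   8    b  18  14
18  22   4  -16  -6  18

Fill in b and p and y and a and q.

b = 8, p = 16, y = 13, a = 14, q = 13

Rows 1 and 2 both sum to 40, so that's the common total.
The known cells in row 5 total 32, leaving 40 − 32 = 8 for the blank.
The known cells in column 4 total 24, leaving 40 − 24 = 16 for the blank.
The known cells in row 3 total 27, leaving 40 − 27 = 13 for the blank.
The known cells in column 1 total 26, leaving 40 − 26 = 14 for the blank.
The known cells in row 4 total 27, leaving 40 − 27 = 13 for the blank.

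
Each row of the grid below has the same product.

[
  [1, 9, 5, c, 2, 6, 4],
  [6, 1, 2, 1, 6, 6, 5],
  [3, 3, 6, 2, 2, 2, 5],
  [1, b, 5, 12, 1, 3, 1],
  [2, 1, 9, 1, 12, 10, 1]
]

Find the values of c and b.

Rows 2 and 5 each multiply to 2160, so every row has product 2160.
Row 1: 1×9×5×2×6×4 = 2160, so the missing entry is 2160 ÷ 2160 = 1.
Row 4: 1×5×12×1×3×1 = 180, so the missing entry is 2160 ÷ 180 = 12.

c = 1, b = 12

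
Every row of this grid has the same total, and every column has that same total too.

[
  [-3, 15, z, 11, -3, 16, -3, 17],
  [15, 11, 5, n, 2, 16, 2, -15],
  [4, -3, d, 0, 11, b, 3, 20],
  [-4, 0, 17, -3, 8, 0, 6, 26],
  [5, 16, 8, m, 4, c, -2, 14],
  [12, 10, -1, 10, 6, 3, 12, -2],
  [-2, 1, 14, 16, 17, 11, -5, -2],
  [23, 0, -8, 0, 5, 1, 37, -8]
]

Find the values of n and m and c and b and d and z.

Rows 4 and 6 both sum to 50, so that's the common total.
The known cells in row 1 total 50, leaving 50 − 50 = 0 for the blank.
The known cells in column 3 total 35, leaving 50 − 35 = 15 for the blank.
The known cells in row 3 total 50, leaving 50 − 50 = 0 for the blank.
The known cells in column 6 total 47, leaving 50 − 47 = 3 for the blank.
The known cells in row 5 total 48, leaving 50 − 48 = 2 for the blank.
The known cells in row 2 total 36, leaving 50 − 36 = 14 for the blank.

n = 14, m = 2, c = 3, b = 0, d = 15, z = 0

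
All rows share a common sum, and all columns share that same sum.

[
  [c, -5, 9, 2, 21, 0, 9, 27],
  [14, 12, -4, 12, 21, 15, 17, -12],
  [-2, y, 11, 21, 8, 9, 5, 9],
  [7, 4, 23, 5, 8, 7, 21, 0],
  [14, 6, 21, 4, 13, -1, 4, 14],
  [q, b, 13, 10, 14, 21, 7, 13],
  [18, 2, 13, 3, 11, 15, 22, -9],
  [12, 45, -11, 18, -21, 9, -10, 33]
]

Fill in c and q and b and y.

c = 12, q = 0, b = -3, y = 14

Rows 2 and 4 both sum to 75, so that's the common total.
The known cells in row 3 total 61, leaving 75 − 61 = 14 for the blank.
The known cells in column 2 total 78, leaving 75 − 78 = -3 for the blank.
The known cells in row 6 total 75, leaving 75 − 75 = 0 for the blank.
The known cells in row 1 total 63, leaving 75 − 63 = 12 for the blank.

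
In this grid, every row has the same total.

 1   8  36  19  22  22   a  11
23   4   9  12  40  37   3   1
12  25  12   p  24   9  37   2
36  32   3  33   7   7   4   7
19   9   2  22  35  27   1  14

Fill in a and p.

Rows 2 and 4 both add up to 129, so every row sums to 129.
Row 1: 1 + 8 + 36 + 19 + 22 + 22 + 11 = 119, so the missing entry is 129 − 119 = 10.
Row 3: 12 + 25 + 12 + 24 + 9 + 37 + 2 = 121, so the missing entry is 129 − 121 = 8.

a = 10, p = 8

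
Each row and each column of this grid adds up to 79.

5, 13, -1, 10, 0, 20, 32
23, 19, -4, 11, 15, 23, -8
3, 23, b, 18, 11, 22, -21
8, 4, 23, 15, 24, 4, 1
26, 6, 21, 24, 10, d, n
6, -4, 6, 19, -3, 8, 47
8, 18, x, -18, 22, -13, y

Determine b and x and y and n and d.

b = 23, x = 11, y = 51, n = -23, d = 15

Column 6 has 20 + 23 + 22 + 4 + 8 − 13 = 64; the blank must be 79 − 64 = 15.
Row 5 has 26 + 6 + 21 + 24 + 10 + 15 = 102; the blank must be 79 − 102 = -23.
Row 3 has 3 + 23 + 18 + 11 + 22 − 21 = 56; the blank must be 79 − 56 = 23.
Column 3 has -1 − 4 + 23 + 23 + 21 + 6 = 68; the blank must be 79 − 68 = 11.
Row 7 has 8 + 18 + 11 − 18 + 22 − 13 = 28; the blank must be 79 − 28 = 51.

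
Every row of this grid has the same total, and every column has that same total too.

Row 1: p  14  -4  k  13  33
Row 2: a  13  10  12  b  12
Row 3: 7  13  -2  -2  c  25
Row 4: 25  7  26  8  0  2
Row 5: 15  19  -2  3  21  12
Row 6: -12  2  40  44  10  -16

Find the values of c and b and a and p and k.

c = 27, b = -3, a = 24, p = 9, k = 3

Rows 4 and 5 both sum to 68, so that's the common total.
Row 3: 7 + 13 − 2 − 2 + 25 = 41, so its missing entry is 68 − 41 = 27.
Column 4: 12 − 2 + 8 + 3 + 44 = 65, so its missing entry is 68 − 65 = 3.
Row 1: 14 − 4 + 3 + 13 + 33 = 59, so its missing entry is 68 − 59 = 9.
Column 5: 13 + 27 + 0 + 21 + 10 = 71, so its missing entry is 68 − 71 = -3.
Row 2: 13 + 10 + 12 − 3 + 12 = 44, so its missing entry is 68 − 44 = 24.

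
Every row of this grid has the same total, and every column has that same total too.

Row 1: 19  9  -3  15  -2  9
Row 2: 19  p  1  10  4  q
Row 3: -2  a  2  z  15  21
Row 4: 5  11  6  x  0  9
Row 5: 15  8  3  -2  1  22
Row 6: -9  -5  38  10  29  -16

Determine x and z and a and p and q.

x = 16, z = -2, a = 13, p = 11, q = 2

Rows 1 and 5 both sum to 47, so that's the common total.
Column 6: 9 + 21 + 9 + 22 − 16 = 45, so its missing entry is 47 − 45 = 2.
Row 2: 19 + 1 + 10 + 4 + 2 = 36, so its missing entry is 47 − 36 = 11.
Column 2: 9 + 11 + 11 + 8 − 5 = 34, so its missing entry is 47 − 34 = 13.
Row 3: -2 + 13 + 2 + 15 + 21 = 49, so its missing entry is 47 − 49 = -2.
Row 4: 5 + 11 + 6 + 0 + 9 = 31, so its missing entry is 47 − 31 = 16.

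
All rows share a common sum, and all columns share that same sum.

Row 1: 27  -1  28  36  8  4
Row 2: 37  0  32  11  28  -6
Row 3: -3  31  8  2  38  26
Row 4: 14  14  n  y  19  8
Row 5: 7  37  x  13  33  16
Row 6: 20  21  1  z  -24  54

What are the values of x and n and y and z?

Rows 1 and 2 both sum to 102, so that's the common total.
The known cells in row 6 total 72, leaving 102 − 72 = 30 for the blank.
The known cells in column 4 total 92, leaving 102 − 92 = 10 for the blank.
The known cells in row 4 total 65, leaving 102 − 65 = 37 for the blank.
The known cells in row 5 total 106, leaving 102 − 106 = -4 for the blank.

x = -4, n = 37, y = 10, z = 30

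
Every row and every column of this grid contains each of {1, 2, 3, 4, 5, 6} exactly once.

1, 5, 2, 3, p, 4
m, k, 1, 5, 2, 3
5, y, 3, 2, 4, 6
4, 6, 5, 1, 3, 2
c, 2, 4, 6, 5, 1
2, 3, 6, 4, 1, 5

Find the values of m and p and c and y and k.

m = 6, p = 6, c = 3, y = 1, k = 4

Cell (5,1): row 5 already has {1, 2, 4, 5, 6} → 3.
At (row 1, col 5): row 1 already has {1, 2, 3, 4, 5}, so the value is 6.
For row 3, column 2: row 3 already has {2, 3, 4, 5, 6}; that leaves 1.
At (row 2, col 2): column 2 already has {1, 2, 3, 5, 6}, so the value is 4.
At (row 2, col 1): row 2 already has {1, 2, 3, 4, 5}, so the value is 6.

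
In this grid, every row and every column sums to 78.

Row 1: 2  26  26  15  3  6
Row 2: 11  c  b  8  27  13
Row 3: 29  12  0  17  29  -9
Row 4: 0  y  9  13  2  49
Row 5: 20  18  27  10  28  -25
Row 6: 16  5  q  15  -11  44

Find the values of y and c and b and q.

Row 4: 0 + 9 + 13 + 2 + 49 = 73, so its missing entry is 78 − 73 = 5.
Column 2: 26 + 12 + 5 + 18 + 5 = 66, so its missing entry is 78 − 66 = 12.
Row 2: 11 + 12 + 8 + 27 + 13 = 71, so its missing entry is 78 − 71 = 7.
Row 6: 16 + 5 + 15 − 11 + 44 = 69, so its missing entry is 78 − 69 = 9.

y = 5, c = 12, b = 7, q = 9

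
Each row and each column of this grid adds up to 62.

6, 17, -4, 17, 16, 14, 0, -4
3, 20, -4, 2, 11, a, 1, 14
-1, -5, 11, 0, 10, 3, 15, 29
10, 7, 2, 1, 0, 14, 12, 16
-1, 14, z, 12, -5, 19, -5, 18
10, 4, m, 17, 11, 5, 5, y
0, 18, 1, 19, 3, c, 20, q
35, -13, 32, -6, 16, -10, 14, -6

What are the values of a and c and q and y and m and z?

a = 15, c = 2, q = -1, y = -4, m = 14, z = 10

Row 2: 3 + 20 − 4 + 2 + 11 + 1 + 14 = 47, so its missing entry is 62 − 47 = 15.
Column 6: 14 + 15 + 3 + 14 + 19 + 5 − 10 = 60, so its missing entry is 62 − 60 = 2.
Row 5: -1 + 14 + 12 − 5 + 19 − 5 + 18 = 52, so its missing entry is 62 − 52 = 10.
Row 7: 0 + 18 + 1 + 19 + 3 + 2 + 20 = 63, so its missing entry is 62 − 63 = -1.
Column 8: -4 + 14 + 29 + 16 + 18 − 1 − 6 = 66, so its missing entry is 62 − 66 = -4.
Row 6: 10 + 4 + 17 + 11 + 5 + 5 − 4 = 48, so its missing entry is 62 − 48 = 14.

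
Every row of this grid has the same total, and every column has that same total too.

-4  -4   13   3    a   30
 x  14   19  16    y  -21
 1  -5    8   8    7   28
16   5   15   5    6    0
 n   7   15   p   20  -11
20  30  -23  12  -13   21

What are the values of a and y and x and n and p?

a = 9, y = 18, x = 1, n = 13, p = 3

Rows 3 and 4 both sum to 47, so that's the common total.
Row 1 has -4 − 4 + 13 + 3 + 30 = 38; the blank must be 47 − 38 = 9.
Column 4 has 3 + 16 + 8 + 5 + 12 = 44; the blank must be 47 − 44 = 3.
Row 5 has 7 + 15 + 3 + 20 − 11 = 34; the blank must be 47 − 34 = 13.
Column 5 has 9 + 7 + 6 + 20 − 13 = 29; the blank must be 47 − 29 = 18.
Row 2 has 14 + 19 + 16 + 18 − 21 = 46; the blank must be 47 − 46 = 1.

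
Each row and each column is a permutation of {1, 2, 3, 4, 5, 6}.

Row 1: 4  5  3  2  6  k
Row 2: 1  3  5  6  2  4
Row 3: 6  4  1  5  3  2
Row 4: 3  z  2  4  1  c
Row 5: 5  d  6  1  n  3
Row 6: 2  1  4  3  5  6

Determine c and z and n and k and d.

c = 5, z = 6, n = 4, k = 1, d = 2

At (row 5, col 5): column 5 already has {1, 2, 3, 5, 6}, so the value is 4.
For row 1, column 6: row 1 already has {2, 3, 4, 5, 6}; that leaves 1.
At (row 5, col 2): row 5 already has {1, 3, 4, 5, 6}, so the value is 2.
For row 4, column 2: column 2 already has {1, 2, 3, 4, 5}; that leaves 6.
At (row 4, col 6): row 4 already has {1, 2, 3, 4, 6}, so the value is 5.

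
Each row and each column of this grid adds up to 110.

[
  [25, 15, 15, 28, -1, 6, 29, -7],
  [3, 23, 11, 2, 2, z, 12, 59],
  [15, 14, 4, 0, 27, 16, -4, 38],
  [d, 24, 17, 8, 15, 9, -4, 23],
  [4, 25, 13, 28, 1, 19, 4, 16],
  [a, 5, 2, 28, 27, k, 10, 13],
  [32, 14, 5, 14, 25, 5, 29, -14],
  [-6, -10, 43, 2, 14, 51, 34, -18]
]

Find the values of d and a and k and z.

The known cells in row 2 total 112, leaving 110 − 112 = -2 for the blank.
The known cells in column 6 total 104, leaving 110 − 104 = 6 for the blank.
The known cells in row 6 total 91, leaving 110 − 91 = 19 for the blank.
The known cells in row 4 total 92, leaving 110 − 92 = 18 for the blank.

d = 18, a = 19, k = 6, z = -2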